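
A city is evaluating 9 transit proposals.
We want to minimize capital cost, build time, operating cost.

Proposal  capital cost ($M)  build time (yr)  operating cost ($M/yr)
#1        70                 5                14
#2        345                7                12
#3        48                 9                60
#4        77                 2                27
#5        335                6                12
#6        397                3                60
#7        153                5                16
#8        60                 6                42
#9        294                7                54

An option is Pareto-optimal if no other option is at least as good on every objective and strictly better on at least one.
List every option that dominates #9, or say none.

#1, #4, #7, #8

#1: capital cost 70≤294, build time 5≤7, operating cost 14≤54 — dominates #9.
#4: capital cost 77≤294, build time 2≤7, operating cost 27≤54 — dominates #9.
#7: capital cost 153≤294, build time 5≤7, operating cost 16≤54 — dominates #9.
#8: capital cost 60≤294, build time 6≤7, operating cost 42≤54 — dominates #9.
Others (#2, #3, #5, #6) are each worse than #9 on at least one objective.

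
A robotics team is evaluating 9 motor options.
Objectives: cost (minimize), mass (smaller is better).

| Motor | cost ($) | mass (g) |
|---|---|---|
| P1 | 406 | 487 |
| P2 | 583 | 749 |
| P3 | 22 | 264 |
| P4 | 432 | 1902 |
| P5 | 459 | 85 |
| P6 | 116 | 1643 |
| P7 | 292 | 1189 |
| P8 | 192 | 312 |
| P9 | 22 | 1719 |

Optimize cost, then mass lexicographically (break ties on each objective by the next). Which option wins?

P3

First minimize cost: best is 22, kept {P3, P9}.
Then minimize mass: best is 264, kept {P3}.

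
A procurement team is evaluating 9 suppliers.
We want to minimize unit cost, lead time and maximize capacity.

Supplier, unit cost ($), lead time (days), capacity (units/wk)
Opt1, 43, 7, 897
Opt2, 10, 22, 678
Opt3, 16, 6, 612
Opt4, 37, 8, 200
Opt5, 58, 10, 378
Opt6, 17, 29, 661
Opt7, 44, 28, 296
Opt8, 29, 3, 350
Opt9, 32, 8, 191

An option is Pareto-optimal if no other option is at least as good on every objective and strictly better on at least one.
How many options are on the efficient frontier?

4

Opt1: not dominated (best capacity).
Opt2: not dominated (best unit cost).
Opt3: not dominated.
Opt4: dominated by Opt3 (unit cost 16≤37, lead time 6≤8, capacity 612≥200).
Opt5: dominated by Opt1 (unit cost 43≤58, lead time 7≤10, capacity 897≥378).
Opt6: dominated by Opt2 (unit cost 10≤17, lead time 22≤29, capacity 678≥661).
Opt7: dominated by Opt1 (unit cost 43≤44, lead time 7≤28, capacity 897≥296).
Opt8: not dominated (best lead time).
Opt9: dominated by Opt3 (unit cost 16≤32, lead time 6≤8, capacity 612≥191).
Pareto-optimal: Opt1, Opt2, Opt3, Opt8 → 4.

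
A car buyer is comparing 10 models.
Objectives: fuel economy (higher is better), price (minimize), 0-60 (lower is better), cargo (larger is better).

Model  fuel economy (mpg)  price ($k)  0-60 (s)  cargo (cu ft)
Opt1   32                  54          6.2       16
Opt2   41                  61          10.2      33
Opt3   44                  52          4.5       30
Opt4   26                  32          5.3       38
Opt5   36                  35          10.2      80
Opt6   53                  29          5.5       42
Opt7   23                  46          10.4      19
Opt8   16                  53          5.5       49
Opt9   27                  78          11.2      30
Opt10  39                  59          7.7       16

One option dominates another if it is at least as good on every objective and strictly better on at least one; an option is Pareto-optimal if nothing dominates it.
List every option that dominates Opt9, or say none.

Opt2, Opt3, Opt5, Opt6

Opt2: fuel economy 41≥27, price 61≤78, 0-60 10.2≤11.2, cargo 33≥30 — dominates Opt9.
Opt3: fuel economy 44≥27, price 52≤78, 0-60 4.5≤11.2, cargo 30≥30 — dominates Opt9.
Opt5: fuel economy 36≥27, price 35≤78, 0-60 10.2≤11.2, cargo 80≥30 — dominates Opt9.
Opt6: fuel economy 53≥27, price 29≤78, 0-60 5.5≤11.2, cargo 42≥30 — dominates Opt9.
Others (Opt1, Opt4, Opt7, Opt8, Opt10) are each worse than Opt9 on at least one objective.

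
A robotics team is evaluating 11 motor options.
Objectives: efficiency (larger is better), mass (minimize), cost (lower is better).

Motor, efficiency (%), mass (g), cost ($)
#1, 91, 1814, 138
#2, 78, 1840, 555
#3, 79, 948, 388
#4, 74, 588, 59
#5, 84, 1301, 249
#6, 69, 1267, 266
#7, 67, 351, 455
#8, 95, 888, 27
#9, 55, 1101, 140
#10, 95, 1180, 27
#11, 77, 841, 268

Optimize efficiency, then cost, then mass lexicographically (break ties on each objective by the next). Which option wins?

First maximize efficiency: best is 95, kept {#8, #10}.
Then minimize cost: best is 27, kept {#8, #10}.
Then minimize mass: best is 888, kept {#8}.

#8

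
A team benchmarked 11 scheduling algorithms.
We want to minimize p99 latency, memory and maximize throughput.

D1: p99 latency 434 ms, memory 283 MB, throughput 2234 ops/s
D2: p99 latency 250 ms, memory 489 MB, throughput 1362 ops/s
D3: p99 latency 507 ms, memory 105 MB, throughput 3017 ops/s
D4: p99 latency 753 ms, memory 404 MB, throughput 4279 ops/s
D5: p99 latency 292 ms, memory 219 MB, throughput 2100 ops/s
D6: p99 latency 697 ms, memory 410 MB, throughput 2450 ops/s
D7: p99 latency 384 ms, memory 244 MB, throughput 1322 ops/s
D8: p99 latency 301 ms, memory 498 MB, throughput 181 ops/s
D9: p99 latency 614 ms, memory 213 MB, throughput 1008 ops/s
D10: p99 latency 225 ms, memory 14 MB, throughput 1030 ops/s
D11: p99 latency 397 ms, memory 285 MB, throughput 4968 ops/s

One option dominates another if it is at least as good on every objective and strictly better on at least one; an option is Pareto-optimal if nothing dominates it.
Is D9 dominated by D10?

D10 vs D9: p99 latency 225≤614, memory 14≤213, throughput 1030≥1008 — D10 is at least as good on every objective with at least one strict improvement.

Yes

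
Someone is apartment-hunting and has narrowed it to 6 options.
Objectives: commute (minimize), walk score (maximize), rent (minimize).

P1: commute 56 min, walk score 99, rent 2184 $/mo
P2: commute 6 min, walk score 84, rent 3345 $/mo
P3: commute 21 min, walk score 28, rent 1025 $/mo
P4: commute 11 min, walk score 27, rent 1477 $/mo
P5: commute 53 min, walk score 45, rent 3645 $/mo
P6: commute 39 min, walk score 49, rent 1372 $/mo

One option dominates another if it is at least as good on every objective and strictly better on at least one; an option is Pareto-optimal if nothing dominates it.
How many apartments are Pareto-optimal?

5

P1: not dominated (best walk score).
P2: not dominated (best commute).
P3: not dominated (best rent).
P4: not dominated.
P5: dominated by P2 (commute 6≤53, walk score 84≥45, rent 3345≤3645).
P6: not dominated.
Pareto-optimal: P1, P2, P3, P4, P6 → 5.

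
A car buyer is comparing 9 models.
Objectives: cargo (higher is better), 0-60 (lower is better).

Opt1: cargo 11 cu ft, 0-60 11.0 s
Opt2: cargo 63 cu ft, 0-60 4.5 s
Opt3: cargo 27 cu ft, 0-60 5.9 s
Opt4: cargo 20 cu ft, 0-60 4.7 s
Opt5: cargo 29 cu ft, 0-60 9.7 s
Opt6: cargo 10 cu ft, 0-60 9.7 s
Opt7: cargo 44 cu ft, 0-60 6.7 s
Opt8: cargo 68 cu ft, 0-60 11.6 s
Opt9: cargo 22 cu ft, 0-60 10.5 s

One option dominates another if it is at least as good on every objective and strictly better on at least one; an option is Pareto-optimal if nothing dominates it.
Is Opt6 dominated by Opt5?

Opt5 vs Opt6: cargo 29≥10, 0-60 9.7≤9.7 — Opt5 is at least as good on every objective with at least one strict improvement.

Yes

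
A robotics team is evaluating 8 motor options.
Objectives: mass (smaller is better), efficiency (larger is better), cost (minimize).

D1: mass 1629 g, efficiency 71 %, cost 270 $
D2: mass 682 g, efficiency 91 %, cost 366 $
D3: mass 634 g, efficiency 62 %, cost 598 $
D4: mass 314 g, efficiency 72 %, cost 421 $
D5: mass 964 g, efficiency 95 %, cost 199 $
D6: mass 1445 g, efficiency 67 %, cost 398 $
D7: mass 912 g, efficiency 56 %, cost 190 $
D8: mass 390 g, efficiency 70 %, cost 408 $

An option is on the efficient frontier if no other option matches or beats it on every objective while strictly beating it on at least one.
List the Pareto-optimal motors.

D2, D4, D5, D7, D8

D1: dominated by D5 (mass 964≤1629, efficiency 95≥71, cost 199≤270).
D2: not dominated.
D3: dominated by D4 (mass 314≤634, efficiency 72≥62, cost 421≤598).
D4: not dominated (best mass).
D5: not dominated (best efficiency).
D6: dominated by D2 (mass 682≤1445, efficiency 91≥67, cost 366≤398).
D7: not dominated (best cost).
D8: not dominated.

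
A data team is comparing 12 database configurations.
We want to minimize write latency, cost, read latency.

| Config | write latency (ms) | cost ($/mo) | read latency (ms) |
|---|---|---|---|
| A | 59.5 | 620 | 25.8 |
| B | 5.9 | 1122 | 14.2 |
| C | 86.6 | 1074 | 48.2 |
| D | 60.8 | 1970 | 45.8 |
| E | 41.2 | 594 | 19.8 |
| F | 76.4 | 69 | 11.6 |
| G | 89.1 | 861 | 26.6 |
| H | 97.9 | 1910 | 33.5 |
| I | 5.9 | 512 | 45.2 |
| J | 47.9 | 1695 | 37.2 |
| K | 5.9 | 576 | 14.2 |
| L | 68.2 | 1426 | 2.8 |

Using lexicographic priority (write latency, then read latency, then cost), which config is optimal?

K

First minimize write latency: best is 5.9, kept {B, I, K}.
Then minimize read latency: best is 14.2, kept {B, K}.
Then minimize cost: best is 576, kept {K}.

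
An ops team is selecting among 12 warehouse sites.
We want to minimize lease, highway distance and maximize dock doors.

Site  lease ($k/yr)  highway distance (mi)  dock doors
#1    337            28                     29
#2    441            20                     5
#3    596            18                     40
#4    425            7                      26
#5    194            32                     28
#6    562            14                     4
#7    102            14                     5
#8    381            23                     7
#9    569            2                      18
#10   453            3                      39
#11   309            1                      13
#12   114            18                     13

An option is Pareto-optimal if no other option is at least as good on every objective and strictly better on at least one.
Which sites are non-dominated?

#1: not dominated.
#2: dominated by #4 (lease 425≤441, highway distance 7≤20, dock doors 26≥5).
#3: not dominated (best dock doors).
#4: not dominated.
#5: not dominated.
#6: dominated by #4 (lease 425≤562, highway distance 7≤14, dock doors 26≥4).
#7: not dominated (best lease).
#8: dominated by #11 (lease 309≤381, highway distance 1≤23, dock doors 13≥7).
#9: not dominated.
#10: not dominated.
#11: not dominated (best highway distance).
#12: not dominated.

#1, #3, #4, #5, #7, #9, #10, #11, #12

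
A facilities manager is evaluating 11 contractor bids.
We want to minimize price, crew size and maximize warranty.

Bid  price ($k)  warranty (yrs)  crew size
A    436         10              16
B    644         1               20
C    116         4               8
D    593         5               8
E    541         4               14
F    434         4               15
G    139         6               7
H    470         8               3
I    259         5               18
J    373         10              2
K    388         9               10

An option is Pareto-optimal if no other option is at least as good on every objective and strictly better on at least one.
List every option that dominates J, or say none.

A: worse on price (436 vs 373).
B: worse on price (644 vs 373).
C: worse on warranty (4 vs 10).
D: worse on price (593 vs 373).
E: worse on price (541 vs 373).
F: worse on price (434 vs 373).
G: worse on warranty (6 vs 10).
H: worse on price (470 vs 373).
I: worse on warranty (5 vs 10).
K: worse on price (388 vs 373).
No option dominates J.

none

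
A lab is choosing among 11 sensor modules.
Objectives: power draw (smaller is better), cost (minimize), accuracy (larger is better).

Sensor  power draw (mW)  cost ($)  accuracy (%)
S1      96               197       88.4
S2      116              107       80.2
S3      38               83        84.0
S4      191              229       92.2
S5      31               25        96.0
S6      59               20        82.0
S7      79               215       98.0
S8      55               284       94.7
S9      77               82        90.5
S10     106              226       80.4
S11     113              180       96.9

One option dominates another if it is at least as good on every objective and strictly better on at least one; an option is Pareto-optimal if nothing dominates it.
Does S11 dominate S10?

No

S11 vs S10: S11 is worse on power draw (113 vs 106), so it does not dominate S10.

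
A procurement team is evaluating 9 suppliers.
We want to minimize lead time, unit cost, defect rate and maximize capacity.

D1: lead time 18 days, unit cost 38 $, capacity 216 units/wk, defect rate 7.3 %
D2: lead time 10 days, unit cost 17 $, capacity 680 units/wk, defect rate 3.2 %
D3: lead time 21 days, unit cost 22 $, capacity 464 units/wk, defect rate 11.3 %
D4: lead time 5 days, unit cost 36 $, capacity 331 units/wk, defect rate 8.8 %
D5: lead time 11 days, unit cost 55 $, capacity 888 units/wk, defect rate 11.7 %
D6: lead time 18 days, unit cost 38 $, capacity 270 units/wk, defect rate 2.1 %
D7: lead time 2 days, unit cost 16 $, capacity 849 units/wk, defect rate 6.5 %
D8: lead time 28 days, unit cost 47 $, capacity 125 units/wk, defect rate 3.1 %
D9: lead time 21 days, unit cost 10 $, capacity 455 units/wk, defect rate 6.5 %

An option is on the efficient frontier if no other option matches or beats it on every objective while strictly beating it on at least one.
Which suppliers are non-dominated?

D1: dominated by D2 (lead time 10≤18, unit cost 17≤38, capacity 680≥216, defect rate 3.2≤7.3).
D2: not dominated.
D3: dominated by D2 (lead time 10≤21, unit cost 17≤22, capacity 680≥464, defect rate 3.2≤11.3).
D4: dominated by D7 (lead time 2≤5, unit cost 16≤36, capacity 849≥331, defect rate 6.5≤8.8).
D5: not dominated (best capacity).
D6: not dominated (best defect rate).
D7: not dominated (best lead time).
D8: dominated by D6 (lead time 18≤28, unit cost 38≤47, capacity 270≥125, defect rate 2.1≤3.1).
D9: not dominated (best unit cost).

D2, D5, D6, D7, D9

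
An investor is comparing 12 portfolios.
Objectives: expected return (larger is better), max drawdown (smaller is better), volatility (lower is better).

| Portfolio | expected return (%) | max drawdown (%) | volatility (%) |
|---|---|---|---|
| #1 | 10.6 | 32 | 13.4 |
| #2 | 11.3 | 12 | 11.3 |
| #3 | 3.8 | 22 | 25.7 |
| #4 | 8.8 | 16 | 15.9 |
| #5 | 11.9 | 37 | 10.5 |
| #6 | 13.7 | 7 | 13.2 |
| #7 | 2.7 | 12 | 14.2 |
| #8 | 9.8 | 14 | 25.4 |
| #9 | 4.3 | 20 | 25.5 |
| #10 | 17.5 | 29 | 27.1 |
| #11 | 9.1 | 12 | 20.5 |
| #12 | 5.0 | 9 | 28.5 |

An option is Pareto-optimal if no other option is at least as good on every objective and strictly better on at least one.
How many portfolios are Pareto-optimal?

#1: dominated by #2 (expected return 11.3≥10.6, max drawdown 12≤32, volatility 11.3≤13.4).
#2: not dominated.
#3: dominated by #2 (expected return 11.3≥3.8, max drawdown 12≤22, volatility 11.3≤25.7).
#4: dominated by #2 (expected return 11.3≥8.8, max drawdown 12≤16, volatility 11.3≤15.9).
#5: not dominated (best volatility).
#6: not dominated (best max drawdown).
#7: dominated by #2 (expected return 11.3≥2.7, max drawdown 12≤12, volatility 11.3≤14.2).
#8: dominated by #2 (expected return 11.3≥9.8, max drawdown 12≤14, volatility 11.3≤25.4).
#9: dominated by #2 (expected return 11.3≥4.3, max drawdown 12≤20, volatility 11.3≤25.5).
#10: not dominated (best expected return).
#11: dominated by #2 (expected return 11.3≥9.1, max drawdown 12≤12, volatility 11.3≤20.5).
#12: dominated by #6 (expected return 13.7≥5.0, max drawdown 7≤9, volatility 13.2≤28.5).
Pareto-optimal: #2, #5, #6, #10 → 4.

4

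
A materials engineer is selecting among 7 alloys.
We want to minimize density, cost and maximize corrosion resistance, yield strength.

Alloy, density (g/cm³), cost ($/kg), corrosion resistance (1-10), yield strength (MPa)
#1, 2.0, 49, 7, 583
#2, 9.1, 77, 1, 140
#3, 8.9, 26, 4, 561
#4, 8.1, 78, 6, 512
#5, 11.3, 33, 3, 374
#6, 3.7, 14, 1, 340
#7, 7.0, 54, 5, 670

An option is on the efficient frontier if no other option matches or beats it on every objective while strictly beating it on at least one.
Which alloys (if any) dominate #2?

#1: density 2.0≤9.1, cost 49≤77, corrosion resistance 7≥1, yield strength 583≥140 — dominates #2.
#3: density 8.9≤9.1, cost 26≤77, corrosion resistance 4≥1, yield strength 561≥140 — dominates #2.
#6: density 3.7≤9.1, cost 14≤77, corrosion resistance 1≥1, yield strength 340≥140 — dominates #2.
#7: density 7.0≤9.1, cost 54≤77, corrosion resistance 5≥1, yield strength 670≥140 — dominates #2.
Others (#4, #5) are each worse than #2 on at least one objective.

#1, #3, #6, #7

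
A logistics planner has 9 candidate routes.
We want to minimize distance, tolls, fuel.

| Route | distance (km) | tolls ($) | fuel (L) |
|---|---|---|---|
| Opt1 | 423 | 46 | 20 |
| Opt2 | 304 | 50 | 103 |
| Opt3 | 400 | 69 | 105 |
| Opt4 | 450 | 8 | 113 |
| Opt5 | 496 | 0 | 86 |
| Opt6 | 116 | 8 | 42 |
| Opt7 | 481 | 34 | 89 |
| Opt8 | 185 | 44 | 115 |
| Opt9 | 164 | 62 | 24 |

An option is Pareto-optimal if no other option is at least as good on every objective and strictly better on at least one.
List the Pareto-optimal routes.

Opt1: not dominated (best fuel).
Opt2: dominated by Opt6 (distance 116≤304, tolls 8≤50, fuel 42≤103).
Opt3: dominated by Opt2 (distance 304≤400, tolls 50≤69, fuel 103≤105).
Opt4: dominated by Opt6 (distance 116≤450, tolls 8≤8, fuel 42≤113).
Opt5: not dominated (best tolls).
Opt6: not dominated (best distance).
Opt7: dominated by Opt6 (distance 116≤481, tolls 8≤34, fuel 42≤89).
Opt8: dominated by Opt6 (distance 116≤185, tolls 8≤44, fuel 42≤115).
Opt9: not dominated.

Opt1, Opt5, Opt6, Opt9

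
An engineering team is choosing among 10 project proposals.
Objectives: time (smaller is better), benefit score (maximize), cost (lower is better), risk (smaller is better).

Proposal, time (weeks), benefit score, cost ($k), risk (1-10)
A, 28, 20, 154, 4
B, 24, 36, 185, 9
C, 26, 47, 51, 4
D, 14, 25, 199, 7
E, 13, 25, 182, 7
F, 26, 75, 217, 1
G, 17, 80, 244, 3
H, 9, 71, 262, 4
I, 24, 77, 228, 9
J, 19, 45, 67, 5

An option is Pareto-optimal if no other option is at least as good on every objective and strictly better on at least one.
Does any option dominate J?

No

A: worse on time (28 vs 19).
B: worse on time (24 vs 19).
C: worse on time (26 vs 19).
D: worse on benefit score (25 vs 45).
E: worse on benefit score (25 vs 45).
F: worse on time (26 vs 19).
G: worse on cost (244 vs 67).
H: worse on cost (262 vs 67).
I: worse on time (24 vs 19).
No option is at least as good as J on every objective and strictly better on one.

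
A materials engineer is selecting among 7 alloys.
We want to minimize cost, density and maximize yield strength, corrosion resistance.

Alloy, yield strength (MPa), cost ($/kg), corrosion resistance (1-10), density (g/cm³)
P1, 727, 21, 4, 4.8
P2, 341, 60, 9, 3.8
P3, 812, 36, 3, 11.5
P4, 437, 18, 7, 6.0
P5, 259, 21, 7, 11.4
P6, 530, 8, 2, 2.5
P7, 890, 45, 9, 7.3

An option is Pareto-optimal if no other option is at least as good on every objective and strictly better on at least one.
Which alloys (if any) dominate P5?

P4

P4: yield strength 437≥259, cost 18≤21, corrosion resistance 7≥7, density 6.0≤11.4 — dominates P5.
Others (P1, P2, P3, P6, P7) are each worse than P5 on at least one objective.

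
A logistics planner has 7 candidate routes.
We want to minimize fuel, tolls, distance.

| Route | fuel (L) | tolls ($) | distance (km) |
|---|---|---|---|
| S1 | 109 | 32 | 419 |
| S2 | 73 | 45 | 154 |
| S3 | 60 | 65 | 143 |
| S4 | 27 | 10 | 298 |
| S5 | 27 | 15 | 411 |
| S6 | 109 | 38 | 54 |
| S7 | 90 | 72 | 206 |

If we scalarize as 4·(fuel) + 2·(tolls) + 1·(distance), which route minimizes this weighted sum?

S1: 4·109 + 2·32 + 1·419 = 919
S2: 4·73 + 2·45 + 1·154 = 536
S3: 4·60 + 2·65 + 1·143 = 513
S4: 4·27 + 2·10 + 1·298 = 426
S5: 4·27 + 2·15 + 1·411 = 549
S6: 4·109 + 2·38 + 1·54 = 566
S7: 4·90 + 2·72 + 1·206 = 710
Lowest: S4 at 426.

S4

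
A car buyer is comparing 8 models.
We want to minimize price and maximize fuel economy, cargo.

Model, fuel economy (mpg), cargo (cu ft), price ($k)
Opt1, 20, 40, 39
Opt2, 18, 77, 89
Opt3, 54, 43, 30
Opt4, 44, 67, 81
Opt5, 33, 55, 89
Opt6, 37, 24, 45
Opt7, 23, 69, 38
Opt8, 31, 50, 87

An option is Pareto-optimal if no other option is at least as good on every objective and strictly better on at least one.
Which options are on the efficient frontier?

Opt2, Opt3, Opt4, Opt7

Opt1: dominated by Opt3 (fuel economy 54≥20, cargo 43≥40, price 30≤39).
Opt2: not dominated (best cargo).
Opt3: not dominated (best fuel economy).
Opt4: not dominated.
Opt5: dominated by Opt4 (fuel economy 44≥33, cargo 67≥55, price 81≤89).
Opt6: dominated by Opt3 (fuel economy 54≥37, cargo 43≥24, price 30≤45).
Opt7: not dominated.
Opt8: dominated by Opt4 (fuel economy 44≥31, cargo 67≥50, price 81≤87).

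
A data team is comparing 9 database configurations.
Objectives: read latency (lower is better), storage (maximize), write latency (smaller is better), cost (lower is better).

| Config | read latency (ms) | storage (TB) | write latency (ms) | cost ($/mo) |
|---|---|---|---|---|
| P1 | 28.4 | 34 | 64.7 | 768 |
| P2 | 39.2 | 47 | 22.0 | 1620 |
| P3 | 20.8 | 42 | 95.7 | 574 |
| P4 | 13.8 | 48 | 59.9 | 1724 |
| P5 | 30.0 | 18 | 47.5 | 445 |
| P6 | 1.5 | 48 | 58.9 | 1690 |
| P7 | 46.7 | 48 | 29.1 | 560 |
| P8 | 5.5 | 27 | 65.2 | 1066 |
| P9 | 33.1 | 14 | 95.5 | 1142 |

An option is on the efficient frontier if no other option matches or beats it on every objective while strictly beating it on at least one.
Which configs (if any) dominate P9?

P1, P5, P8

P1: read latency 28.4≤33.1, storage 34≥14, write latency 64.7≤95.5, cost 768≤1142 — dominates P9.
P5: read latency 30.0≤33.1, storage 18≥14, write latency 47.5≤95.5, cost 445≤1142 — dominates P9.
P8: read latency 5.5≤33.1, storage 27≥14, write latency 65.2≤95.5, cost 1066≤1142 — dominates P9.
Others (P2, P3, P4, P6, P7) are each worse than P9 on at least one objective.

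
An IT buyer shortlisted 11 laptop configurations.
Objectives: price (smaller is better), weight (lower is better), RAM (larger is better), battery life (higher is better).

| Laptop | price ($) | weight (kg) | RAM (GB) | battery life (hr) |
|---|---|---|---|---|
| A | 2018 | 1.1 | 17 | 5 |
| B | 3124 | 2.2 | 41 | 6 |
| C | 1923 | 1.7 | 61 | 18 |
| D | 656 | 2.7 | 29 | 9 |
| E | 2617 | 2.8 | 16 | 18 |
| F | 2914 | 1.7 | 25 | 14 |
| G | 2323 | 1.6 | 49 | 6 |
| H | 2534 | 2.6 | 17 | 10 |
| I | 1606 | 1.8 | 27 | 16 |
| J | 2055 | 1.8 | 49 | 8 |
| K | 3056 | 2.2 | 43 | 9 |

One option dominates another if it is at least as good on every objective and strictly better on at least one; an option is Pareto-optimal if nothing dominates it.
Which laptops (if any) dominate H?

C: price 1923≤2534, weight 1.7≤2.6, RAM 61≥17, battery life 18≥10 — dominates H.
I: price 1606≤2534, weight 1.8≤2.6, RAM 27≥17, battery life 16≥10 — dominates H.
Others (A, B, D, E, F, G, J, K) are each worse than H on at least one objective.

C, I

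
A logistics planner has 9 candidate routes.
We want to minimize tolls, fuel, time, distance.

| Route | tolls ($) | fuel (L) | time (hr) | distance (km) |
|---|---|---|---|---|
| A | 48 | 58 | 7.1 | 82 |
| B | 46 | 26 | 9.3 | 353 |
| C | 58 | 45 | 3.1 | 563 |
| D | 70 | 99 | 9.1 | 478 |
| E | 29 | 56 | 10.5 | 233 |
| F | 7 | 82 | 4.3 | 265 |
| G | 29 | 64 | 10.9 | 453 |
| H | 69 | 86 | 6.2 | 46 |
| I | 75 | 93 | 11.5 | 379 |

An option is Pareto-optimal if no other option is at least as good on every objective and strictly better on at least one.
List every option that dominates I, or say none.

A, B, E, F, H

A: tolls 48≤75, fuel 58≤93, time 7.1≤11.5, distance 82≤379 — dominates I.
B: tolls 46≤75, fuel 26≤93, time 9.3≤11.5, distance 353≤379 — dominates I.
E: tolls 29≤75, fuel 56≤93, time 10.5≤11.5, distance 233≤379 — dominates I.
F: tolls 7≤75, fuel 82≤93, time 4.3≤11.5, distance 265≤379 — dominates I.
H: tolls 69≤75, fuel 86≤93, time 6.2≤11.5, distance 46≤379 — dominates I.
Others (C, D, G) are each worse than I on at least one objective.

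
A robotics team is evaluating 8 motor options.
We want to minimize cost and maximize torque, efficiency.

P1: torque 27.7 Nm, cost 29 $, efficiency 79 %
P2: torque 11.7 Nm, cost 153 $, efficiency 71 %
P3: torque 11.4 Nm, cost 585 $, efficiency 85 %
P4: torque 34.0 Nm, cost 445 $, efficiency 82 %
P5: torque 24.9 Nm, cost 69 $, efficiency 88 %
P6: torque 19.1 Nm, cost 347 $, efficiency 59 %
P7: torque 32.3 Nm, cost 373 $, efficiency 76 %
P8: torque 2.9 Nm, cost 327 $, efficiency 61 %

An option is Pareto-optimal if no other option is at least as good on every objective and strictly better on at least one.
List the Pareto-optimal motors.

P1, P4, P5, P7

P1: not dominated (best cost).
P2: dominated by P1 (torque 27.7≥11.7, cost 29≤153, efficiency 79≥71).
P3: dominated by P5 (torque 24.9≥11.4, cost 69≤585, efficiency 88≥85).
P4: not dominated (best torque).
P5: not dominated (best efficiency).
P6: dominated by P1 (torque 27.7≥19.1, cost 29≤347, efficiency 79≥59).
P7: not dominated.
P8: dominated by P1 (torque 27.7≥2.9, cost 29≤327, efficiency 79≥61).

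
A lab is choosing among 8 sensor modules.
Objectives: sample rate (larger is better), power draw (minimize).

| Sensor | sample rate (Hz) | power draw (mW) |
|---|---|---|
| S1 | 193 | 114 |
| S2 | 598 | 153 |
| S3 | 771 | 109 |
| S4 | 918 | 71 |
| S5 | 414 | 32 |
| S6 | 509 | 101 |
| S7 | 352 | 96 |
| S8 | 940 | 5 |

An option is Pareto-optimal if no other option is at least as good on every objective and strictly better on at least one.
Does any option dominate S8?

S1: worse on sample rate (193 vs 940).
S2: worse on sample rate (598 vs 940).
S3: worse on sample rate (771 vs 940).
S4: worse on sample rate (918 vs 940).
S5: worse on sample rate (414 vs 940).
S6: worse on sample rate (509 vs 940).
S7: worse on sample rate (352 vs 940).
No option is at least as good as S8 on every objective and strictly better on one.

No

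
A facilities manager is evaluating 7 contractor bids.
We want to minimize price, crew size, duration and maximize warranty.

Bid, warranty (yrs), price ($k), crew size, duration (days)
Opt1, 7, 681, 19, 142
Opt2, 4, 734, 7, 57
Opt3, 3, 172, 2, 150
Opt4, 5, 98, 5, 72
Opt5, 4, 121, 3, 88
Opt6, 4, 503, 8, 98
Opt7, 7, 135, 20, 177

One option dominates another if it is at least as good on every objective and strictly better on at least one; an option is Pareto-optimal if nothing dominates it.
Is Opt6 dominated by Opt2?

Opt2 vs Opt6: Opt2 is worse on price (734 vs 503), so it does not dominate Opt6.

No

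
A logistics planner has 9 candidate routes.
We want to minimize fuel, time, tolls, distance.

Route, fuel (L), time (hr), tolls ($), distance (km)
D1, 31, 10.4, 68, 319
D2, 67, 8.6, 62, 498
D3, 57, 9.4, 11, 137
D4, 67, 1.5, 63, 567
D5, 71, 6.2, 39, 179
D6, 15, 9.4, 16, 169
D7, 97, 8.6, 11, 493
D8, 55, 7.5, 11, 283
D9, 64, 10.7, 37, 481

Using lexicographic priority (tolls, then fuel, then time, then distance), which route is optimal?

D8

First minimize tolls: best is 11, kept {D3, D7, D8}.
Then minimize fuel: best is 55, kept {D8}.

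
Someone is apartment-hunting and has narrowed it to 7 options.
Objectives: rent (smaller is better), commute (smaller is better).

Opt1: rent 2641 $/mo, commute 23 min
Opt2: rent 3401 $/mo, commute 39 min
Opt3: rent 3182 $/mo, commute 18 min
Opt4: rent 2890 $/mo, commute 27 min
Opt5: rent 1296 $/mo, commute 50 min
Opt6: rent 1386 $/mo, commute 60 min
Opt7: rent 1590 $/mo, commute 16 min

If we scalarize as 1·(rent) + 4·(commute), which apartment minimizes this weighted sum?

Opt1: 1·2641 + 4·23 = 2733
Opt2: 1·3401 + 4·39 = 3557
Opt3: 1·3182 + 4·18 = 3254
Opt4: 1·2890 + 4·27 = 2998
Opt5: 1·1296 + 4·50 = 1496
Opt6: 1·1386 + 4·60 = 1626
Opt7: 1·1590 + 4·16 = 1654
Lowest: Opt5 at 1496.

Opt5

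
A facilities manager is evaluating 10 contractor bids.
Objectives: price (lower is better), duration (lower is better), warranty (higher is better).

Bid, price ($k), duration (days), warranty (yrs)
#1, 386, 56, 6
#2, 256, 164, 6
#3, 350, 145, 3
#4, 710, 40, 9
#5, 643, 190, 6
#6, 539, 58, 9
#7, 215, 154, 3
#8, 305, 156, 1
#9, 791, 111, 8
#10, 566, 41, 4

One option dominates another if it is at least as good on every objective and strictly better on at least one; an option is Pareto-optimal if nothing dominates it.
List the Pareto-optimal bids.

#1: not dominated.
#2: not dominated.
#3: not dominated.
#4: not dominated (best duration).
#5: dominated by #1 (price 386≤643, duration 56≤190, warranty 6≥6).
#6: not dominated.
#7: not dominated (best price).
#8: dominated by #7 (price 215≤305, duration 154≤156, warranty 3≥1).
#9: dominated by #4 (price 710≤791, duration 40≤111, warranty 9≥8).
#10: not dominated.

#1, #2, #3, #4, #6, #7, #10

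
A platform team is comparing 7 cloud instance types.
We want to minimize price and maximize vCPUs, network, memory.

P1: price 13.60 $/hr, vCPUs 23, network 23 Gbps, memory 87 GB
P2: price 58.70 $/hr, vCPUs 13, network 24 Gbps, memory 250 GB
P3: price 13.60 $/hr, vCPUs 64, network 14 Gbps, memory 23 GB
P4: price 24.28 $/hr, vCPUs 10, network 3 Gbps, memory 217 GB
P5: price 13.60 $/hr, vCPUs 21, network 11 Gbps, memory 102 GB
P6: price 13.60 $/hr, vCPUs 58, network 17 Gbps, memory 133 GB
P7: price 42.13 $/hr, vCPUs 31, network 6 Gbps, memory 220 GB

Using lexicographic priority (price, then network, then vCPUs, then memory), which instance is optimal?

First minimize price: best is 13.60, kept {P1, P3, P5, P6}.
Then maximize network: best is 23, kept {P1}.

P1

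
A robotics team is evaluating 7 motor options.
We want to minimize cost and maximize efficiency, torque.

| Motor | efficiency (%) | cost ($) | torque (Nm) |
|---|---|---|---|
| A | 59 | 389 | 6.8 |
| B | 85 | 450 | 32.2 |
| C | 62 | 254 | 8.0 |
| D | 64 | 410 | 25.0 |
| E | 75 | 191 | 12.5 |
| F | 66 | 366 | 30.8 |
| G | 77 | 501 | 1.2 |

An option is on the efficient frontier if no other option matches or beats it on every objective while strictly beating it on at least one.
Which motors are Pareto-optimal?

B, E, F

A: dominated by C (efficiency 62≥59, cost 254≤389, torque 8.0≥6.8).
B: not dominated (best efficiency).
C: dominated by E (efficiency 75≥62, cost 191≤254, torque 12.5≥8.0).
D: dominated by F (efficiency 66≥64, cost 366≤410, torque 30.8≥25.0).
E: not dominated (best cost).
F: not dominated.
G: dominated by B (efficiency 85≥77, cost 450≤501, torque 32.2≥1.2).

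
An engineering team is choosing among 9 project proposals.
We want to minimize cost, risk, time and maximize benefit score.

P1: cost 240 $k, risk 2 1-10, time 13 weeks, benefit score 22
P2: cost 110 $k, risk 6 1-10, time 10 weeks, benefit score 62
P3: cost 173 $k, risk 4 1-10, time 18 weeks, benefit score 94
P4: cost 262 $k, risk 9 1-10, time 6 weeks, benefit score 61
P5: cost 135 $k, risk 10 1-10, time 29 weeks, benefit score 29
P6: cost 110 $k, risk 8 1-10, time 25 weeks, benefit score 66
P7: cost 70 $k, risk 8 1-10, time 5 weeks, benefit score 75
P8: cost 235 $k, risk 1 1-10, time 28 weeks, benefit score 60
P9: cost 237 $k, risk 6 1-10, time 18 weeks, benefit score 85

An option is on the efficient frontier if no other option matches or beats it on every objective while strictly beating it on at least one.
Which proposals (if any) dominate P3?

P1: worse on cost (240 vs 173).
P2: worse on risk (6 vs 4).
P4: worse on cost (262 vs 173).
P5: worse on risk (10 vs 4).
P6: worse on risk (8 vs 4).
P7: worse on risk (8 vs 4).
P8: worse on cost (235 vs 173).
P9: worse on cost (237 vs 173).
No option dominates P3.

none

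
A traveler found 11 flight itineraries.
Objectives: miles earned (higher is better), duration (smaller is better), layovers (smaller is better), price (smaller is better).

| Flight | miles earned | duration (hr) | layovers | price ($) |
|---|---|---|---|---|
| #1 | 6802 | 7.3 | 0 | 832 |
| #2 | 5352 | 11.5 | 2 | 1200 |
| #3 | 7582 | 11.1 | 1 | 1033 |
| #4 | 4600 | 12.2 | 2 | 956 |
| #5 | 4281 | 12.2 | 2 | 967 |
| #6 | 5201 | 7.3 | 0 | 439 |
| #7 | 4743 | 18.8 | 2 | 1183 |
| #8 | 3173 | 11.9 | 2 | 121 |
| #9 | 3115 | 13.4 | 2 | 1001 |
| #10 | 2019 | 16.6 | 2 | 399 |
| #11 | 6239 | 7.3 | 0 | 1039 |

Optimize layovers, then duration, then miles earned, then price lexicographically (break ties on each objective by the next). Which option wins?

#1

First minimize layovers: best is 0, kept {#1, #6, #11}.
Then minimize duration: best is 7.3, kept {#1, #6, #11}.
Then maximize miles earned: best is 6802, kept {#1}.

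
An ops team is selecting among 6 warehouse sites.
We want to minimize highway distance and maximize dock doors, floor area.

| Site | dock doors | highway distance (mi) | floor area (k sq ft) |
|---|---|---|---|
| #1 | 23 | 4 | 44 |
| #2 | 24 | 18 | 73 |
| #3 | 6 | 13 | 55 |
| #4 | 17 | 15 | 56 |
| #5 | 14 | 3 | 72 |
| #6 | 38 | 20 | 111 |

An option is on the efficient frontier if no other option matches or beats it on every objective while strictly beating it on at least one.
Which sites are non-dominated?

#1: not dominated.
#2: not dominated.
#3: dominated by #5 (dock doors 14≥6, highway distance 3≤13, floor area 72≥55).
#4: not dominated.
#5: not dominated (best highway distance).
#6: not dominated (best dock doors).

#1, #2, #4, #5, #6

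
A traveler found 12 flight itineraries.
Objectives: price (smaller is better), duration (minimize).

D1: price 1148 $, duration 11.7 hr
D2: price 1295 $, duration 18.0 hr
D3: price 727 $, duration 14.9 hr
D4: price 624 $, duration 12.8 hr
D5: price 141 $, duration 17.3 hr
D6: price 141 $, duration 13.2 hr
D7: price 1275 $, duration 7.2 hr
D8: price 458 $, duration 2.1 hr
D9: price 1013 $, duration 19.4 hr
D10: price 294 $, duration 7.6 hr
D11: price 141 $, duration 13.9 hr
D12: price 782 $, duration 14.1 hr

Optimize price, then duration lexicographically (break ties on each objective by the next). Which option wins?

First minimize price: best is 141, kept {D5, D6, D11}.
Then minimize duration: best is 13.2, kept {D6}.

D6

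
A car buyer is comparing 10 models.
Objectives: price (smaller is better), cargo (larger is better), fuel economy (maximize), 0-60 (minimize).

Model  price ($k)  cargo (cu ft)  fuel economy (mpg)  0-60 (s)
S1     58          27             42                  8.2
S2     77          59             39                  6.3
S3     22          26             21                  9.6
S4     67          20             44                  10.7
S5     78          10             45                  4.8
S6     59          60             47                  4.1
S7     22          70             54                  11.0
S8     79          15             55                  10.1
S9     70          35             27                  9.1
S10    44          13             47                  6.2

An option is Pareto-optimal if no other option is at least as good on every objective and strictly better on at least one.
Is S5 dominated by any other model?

Yes

S6 vs S5: price 59≤78, cargo 60≥10, fuel economy 47≥45, 0-60 4.1≤4.8 — S6 is at least as good on every objective and strictly better on at least one, so S6 dominates S5.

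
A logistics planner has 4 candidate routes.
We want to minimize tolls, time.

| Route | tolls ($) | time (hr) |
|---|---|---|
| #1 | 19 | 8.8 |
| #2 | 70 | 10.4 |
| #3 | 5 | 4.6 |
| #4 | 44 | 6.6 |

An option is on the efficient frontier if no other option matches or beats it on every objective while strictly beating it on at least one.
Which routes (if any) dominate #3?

#1: worse on tolls (19 vs 5).
#2: worse on tolls (70 vs 5).
#4: worse on tolls (44 vs 5).
No option dominates #3.

none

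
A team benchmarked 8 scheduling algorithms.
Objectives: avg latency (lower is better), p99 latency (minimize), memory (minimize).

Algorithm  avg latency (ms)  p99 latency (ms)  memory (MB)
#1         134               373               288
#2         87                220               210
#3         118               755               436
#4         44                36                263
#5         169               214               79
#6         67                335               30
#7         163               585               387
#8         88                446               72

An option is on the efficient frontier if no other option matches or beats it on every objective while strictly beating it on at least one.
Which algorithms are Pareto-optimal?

#2, #4, #5, #6

#1: dominated by #2 (avg latency 87≤134, p99 latency 220≤373, memory 210≤288).
#2: not dominated.
#3: dominated by #2 (avg latency 87≤118, p99 latency 220≤755, memory 210≤436).
#4: not dominated (best avg latency).
#5: not dominated.
#6: not dominated (best memory).
#7: dominated by #1 (avg latency 134≤163, p99 latency 373≤585, memory 288≤387).
#8: dominated by #6 (avg latency 67≤88, p99 latency 335≤446, memory 30≤72).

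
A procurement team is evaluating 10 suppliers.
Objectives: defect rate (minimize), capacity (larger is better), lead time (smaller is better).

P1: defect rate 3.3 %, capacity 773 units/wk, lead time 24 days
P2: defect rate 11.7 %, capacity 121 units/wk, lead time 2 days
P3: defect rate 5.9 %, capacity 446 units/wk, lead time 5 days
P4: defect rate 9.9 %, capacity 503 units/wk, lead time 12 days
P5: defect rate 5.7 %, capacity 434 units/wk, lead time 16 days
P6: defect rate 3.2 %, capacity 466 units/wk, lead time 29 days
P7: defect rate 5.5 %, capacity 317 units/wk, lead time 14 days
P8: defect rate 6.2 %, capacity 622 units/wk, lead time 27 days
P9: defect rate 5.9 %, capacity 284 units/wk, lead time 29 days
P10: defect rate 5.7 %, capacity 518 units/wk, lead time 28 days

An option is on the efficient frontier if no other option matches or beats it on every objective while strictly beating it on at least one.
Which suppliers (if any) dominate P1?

P2: worse on defect rate (11.7 vs 3.3).
P3: worse on defect rate (5.9 vs 3.3).
P4: worse on defect rate (9.9 vs 3.3).
P5: worse on defect rate (5.7 vs 3.3).
P6: worse on capacity (466 vs 773).
P7: worse on defect rate (5.5 vs 3.3).
P8: worse on defect rate (6.2 vs 3.3).
P9: worse on defect rate (5.9 vs 3.3).
P10: worse on defect rate (5.7 vs 3.3).
No option dominates P1.

none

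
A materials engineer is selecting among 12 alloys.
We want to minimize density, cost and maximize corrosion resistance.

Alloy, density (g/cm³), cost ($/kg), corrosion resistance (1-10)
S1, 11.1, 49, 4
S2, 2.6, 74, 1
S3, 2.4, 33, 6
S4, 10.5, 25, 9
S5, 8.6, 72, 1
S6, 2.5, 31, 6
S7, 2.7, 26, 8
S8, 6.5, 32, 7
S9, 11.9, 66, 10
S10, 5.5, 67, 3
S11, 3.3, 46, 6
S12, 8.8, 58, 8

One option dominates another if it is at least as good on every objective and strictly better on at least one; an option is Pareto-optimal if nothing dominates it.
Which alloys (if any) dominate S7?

S1: worse on density (11.1 vs 2.7).
S2: worse on cost (74 vs 26).
S3: worse on cost (33 vs 26).
S4: worse on density (10.5 vs 2.7).
S5: worse on density (8.6 vs 2.7).
S6: worse on cost (31 vs 26).
S8: worse on density (6.5 vs 2.7).
S9: worse on density (11.9 vs 2.7).
S10: worse on density (5.5 vs 2.7).
S11: worse on density (3.3 vs 2.7).
S12: worse on density (8.8 vs 2.7).
No option dominates S7.

none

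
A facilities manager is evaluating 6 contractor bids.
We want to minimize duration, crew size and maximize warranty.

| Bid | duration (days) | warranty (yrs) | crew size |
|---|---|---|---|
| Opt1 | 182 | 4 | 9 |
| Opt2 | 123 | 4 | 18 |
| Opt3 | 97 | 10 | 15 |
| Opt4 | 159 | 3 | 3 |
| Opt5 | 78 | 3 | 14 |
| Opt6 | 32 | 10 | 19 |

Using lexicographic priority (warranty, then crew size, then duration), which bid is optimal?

First maximize warranty: best is 10, kept {Opt3, Opt6}.
Then minimize crew size: best is 15, kept {Opt3}.

Opt3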